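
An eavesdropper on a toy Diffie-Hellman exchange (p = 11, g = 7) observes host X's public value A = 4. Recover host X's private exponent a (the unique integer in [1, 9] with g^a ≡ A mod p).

Try successive powers of 7 modulo 11:
7^1 ≡ 7
7^2 ≡ 5
7^3 ≡ 2
7^4 ≡ 3
7^5 ≡ 10
7^6 ≡ 4
Found: a = 6.

6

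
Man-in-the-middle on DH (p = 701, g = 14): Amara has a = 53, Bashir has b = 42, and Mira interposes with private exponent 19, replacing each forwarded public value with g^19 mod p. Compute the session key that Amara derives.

Amara receives Mira's public value M = 14^19 mod 701 instead of the honest one.
14^1 ≡ 14 (mod 701)
14^2 = (14^1)^2 ≡ 14^2 = 196 ≡ 196 (mod 701)
14^4 = (14^2)^2 ≡ 196^2 = 38416 ≡ 562 (mod 701)
14^8 = (14^4)^2 ≡ 562^2 = 315844 ≡ 394 (mod 701)
14^16 = (14^8)^2 ≡ 394^2 = 155236 ≡ 315 (mod 701)
14^19 = 14^16 · 14^2 · 14^1 ≡ 315 · 196 · 14 ≡ 27 (mod 701).
So M = 27. Amara computes K = M^53 mod 701.
27^1 ≡ 27 (mod 701)
27^2 = (27^1)^2 ≡ 27^2 = 729 ≡ 28 (mod 701)
27^4 = (27^2)^2 ≡ 28^2 = 784 ≡ 83 (mod 701)
27^8 = (27^4)^2 ≡ 83^2 = 6889 ≡ 580 (mod 701)
27^16 = (27^8)^2 ≡ 580^2 = 336400 ≡ 621 (mod 701)
27^32 = (27^16)^2 ≡ 621^2 = 385641 ≡ 91 (mod 701)
27^53 = 27^32 · 27^16 · 27^4 · 27^1 ≡ 91 · 621 · 83 · 27 ≡ 594 (mod 701).

594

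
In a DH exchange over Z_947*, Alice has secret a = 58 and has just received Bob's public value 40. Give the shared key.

Shared key K = 40^58 mod 947.
40^1 ≡ 40 (mod 947)
40^2 = (40^1)^2 ≡ 40^2 = 1600 ≡ 653 (mod 947)
40^4 = (40^2)^2 ≡ 653^2 = 426409 ≡ 259 (mod 947)
40^8 = (40^4)^2 ≡ 259^2 = 67081 ≡ 791 (mod 947)
40^16 = (40^8)^2 ≡ 791^2 = 625681 ≡ 661 (mod 947)
40^32 = (40^16)^2 ≡ 661^2 = 436921 ≡ 354 (mod 947)
40^58 = 40^32 · 40^16 · 40^8 · 40^2 ≡ 354 · 661 · 791 · 653 ≡ 588 (mod 947).

588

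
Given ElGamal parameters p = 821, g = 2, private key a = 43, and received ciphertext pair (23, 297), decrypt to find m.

101

Shared mask s = c₁^a mod p = 23^43 mod 821.
23^1 ≡ 23 (mod 821)
23^2 = (23^1)^2 ≡ 23^2 = 529 ≡ 529 (mod 821)
23^4 = (23^2)^2 ≡ 529^2 = 279841 ≡ 701 (mod 821)
23^8 = (23^4)^2 ≡ 701^2 = 491401 ≡ 443 (mod 821)
23^16 = (23^8)^2 ≡ 443^2 = 196249 ≡ 30 (mod 821)
23^32 = (23^16)^2 ≡ 30^2 = 900 ≡ 79 (mod 821)
23^43 = 23^32 · 23^8 · 23^2 · 23^1 ≡ 79 · 443 · 529 · 23 ≡ 133 (mod 821).
So s = 133; s⁻¹ ≡ 321 (mod 821).
m = c₂ · s⁻¹ mod 821 = 297 · 321 mod 821 = 101.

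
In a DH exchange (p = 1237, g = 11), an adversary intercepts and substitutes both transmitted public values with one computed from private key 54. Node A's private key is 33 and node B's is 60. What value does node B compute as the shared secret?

1154

Node B receives an adversary's public value M = 11^54 mod 1237 instead of the honest one.
11^1 ≡ 11 (mod 1237)
11^2 = (11^1)^2 ≡ 11^2 = 121 ≡ 121 (mod 1237)
11^4 = (11^2)^2 ≡ 121^2 = 14641 ≡ 1034 (mod 1237)
11^8 = (11^4)^2 ≡ 1034^2 = 1069156 ≡ 388 (mod 1237)
11^16 = (11^8)^2 ≡ 388^2 = 150544 ≡ 867 (mod 1237)
11^32 = (11^16)^2 ≡ 867^2 = 751689 ≡ 830 (mod 1237)
11^54 = 11^32 · 11^16 · 11^4 · 11^2 ≡ 830 · 867 · 1034 · 121 ≡ 791 (mod 1237).
So M = 791. Node B computes K = M^60 mod 1237.
791^1 ≡ 791 (mod 1237)
791^2 = (791^1)^2 ≡ 791^2 = 625681 ≡ 996 (mod 1237)
791^4 = (791^2)^2 ≡ 996^2 = 992016 ≡ 1179 (mod 1237)
791^8 = (791^4)^2 ≡ 1179^2 = 1390041 ≡ 890 (mod 1237)
791^16 = (791^8)^2 ≡ 890^2 = 792100 ≡ 420 (mod 1237)
791^32 = (791^16)^2 ≡ 420^2 = 176400 ≡ 746 (mod 1237)
791^60 = 791^32 · 791^16 · 791^8 · 791^4 ≡ 746 · 420 · 890 · 1179 ≡ 1154 (mod 1237).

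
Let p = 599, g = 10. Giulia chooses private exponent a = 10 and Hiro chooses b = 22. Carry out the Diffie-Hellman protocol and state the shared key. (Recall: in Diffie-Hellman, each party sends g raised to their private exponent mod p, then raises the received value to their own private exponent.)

222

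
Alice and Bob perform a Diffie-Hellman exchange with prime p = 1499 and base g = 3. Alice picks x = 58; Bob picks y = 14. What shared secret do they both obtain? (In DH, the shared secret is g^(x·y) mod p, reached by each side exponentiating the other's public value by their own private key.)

Bob sends B = g^y mod p = 3^14 mod 1499.
3^1 ≡ 3 (mod 1499)
3^2 = (3^1)^2 ≡ 3^2 = 9 ≡ 9 (mod 1499)
3^4 = (3^2)^2 ≡ 9^2 = 81 ≡ 81 (mod 1499)
3^8 = (3^4)^2 ≡ 81^2 = 6561 ≡ 565 (mod 1499)
3^14 = 3^8 · 3^4 · 3^2 ≡ 565 · 81 · 9 ≡ 1159 (mod 1499).
So B = 1159. Alice then computes K = B^x mod p = 1159^58 mod 1499.
1159^1 ≡ 1159 (mod 1499)
1159^2 = (1159^1)^2 ≡ 1159^2 = 1343281 ≡ 177 (mod 1499)
1159^4 = (1159^2)^2 ≡ 177^2 = 31329 ≡ 1349 (mod 1499)
1159^8 = (1159^4)^2 ≡ 1349^2 = 1819801 ≡ 15 (mod 1499)
1159^16 = (1159^8)^2 ≡ 15^2 = 225 ≡ 225 (mod 1499)
1159^32 = (1159^16)^2 ≡ 225^2 = 50625 ≡ 1158 (mod 1499)
1159^58 = 1159^32 · 1159^16 · 1159^8 · 1159^2 ≡ 1158 · 225 · 15 · 177 ≡ 231 (mod 1499).

231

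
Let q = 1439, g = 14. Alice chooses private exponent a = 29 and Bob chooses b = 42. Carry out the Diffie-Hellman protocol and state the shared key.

Alice sends A = g^a mod q = 14^29 mod 1439.
14^1 ≡ 14 (mod 1439)
14^2 = (14^1)^2 ≡ 14^2 = 196 ≡ 196 (mod 1439)
14^4 = (14^2)^2 ≡ 196^2 = 38416 ≡ 1002 (mod 1439)
14^8 = (14^4)^2 ≡ 1002^2 = 1004004 ≡ 1021 (mod 1439)
14^16 = (14^8)^2 ≡ 1021^2 = 1042441 ≡ 605 (mod 1439)
14^29 = 14^16 · 14^8 · 14^4 · 14^1 ≡ 605 · 1021 · 1002 · 14 ≡ 1317 (mod 1439).
So A = 1317. Bob then computes K = A^b mod q = 1317^42 mod 1439.
1317^1 ≡ 1317 (mod 1439)
1317^2 = (1317^1)^2 ≡ 1317^2 = 1734489 ≡ 494 (mod 1439)
1317^4 = (1317^2)^2 ≡ 494^2 = 244036 ≡ 845 (mod 1439)
1317^8 = (1317^4)^2 ≡ 845^2 = 714025 ≡ 281 (mod 1439)
1317^16 = (1317^8)^2 ≡ 281^2 = 78961 ≡ 1255 (mod 1439)
1317^32 = (1317^16)^2 ≡ 1255^2 = 1575025 ≡ 759 (mod 1439)
1317^42 = 1317^32 · 1317^8 · 1317^2 ≡ 759 · 281 · 494 ≡ 563 (mod 1439).

563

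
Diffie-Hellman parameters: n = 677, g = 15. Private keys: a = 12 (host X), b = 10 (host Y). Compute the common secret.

248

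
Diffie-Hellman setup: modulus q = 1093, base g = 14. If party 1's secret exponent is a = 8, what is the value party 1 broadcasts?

782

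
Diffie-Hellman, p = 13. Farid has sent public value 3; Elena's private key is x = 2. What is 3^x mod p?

9

Shared key K = 3^2 mod 13.
3^1 ≡ 3 (mod 13)
3^2 = (3^1)^2 ≡ 3^2 = 9 ≡ 9 (mod 13)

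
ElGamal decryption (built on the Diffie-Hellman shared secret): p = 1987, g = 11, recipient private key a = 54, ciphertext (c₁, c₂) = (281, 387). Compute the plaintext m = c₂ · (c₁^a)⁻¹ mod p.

Shared mask s = c₁^a mod p = 281^54 mod 1987.
281^1 ≡ 281 (mod 1987)
281^2 = (281^1)^2 ≡ 281^2 = 78961 ≡ 1468 (mod 1987)
281^4 = (281^2)^2 ≡ 1468^2 = 2155024 ≡ 1116 (mod 1987)
281^8 = (281^4)^2 ≡ 1116^2 = 1245456 ≡ 1594 (mod 1987)
281^16 = (281^8)^2 ≡ 1594^2 = 2540836 ≡ 1450 (mod 1987)
281^32 = (281^16)^2 ≡ 1450^2 = 2102500 ≡ 254 (mod 1987)
281^54 = 281^32 · 281^16 · 281^4 · 281^2 ≡ 254 · 1450 · 1116 · 1468 ≡ 1602 (mod 1987).
So s = 1602; s⁻¹ ≡ 609 (mod 1987).
m = c₂ · s⁻¹ mod 1987 = 387 · 609 mod 1987 = 1217.

1217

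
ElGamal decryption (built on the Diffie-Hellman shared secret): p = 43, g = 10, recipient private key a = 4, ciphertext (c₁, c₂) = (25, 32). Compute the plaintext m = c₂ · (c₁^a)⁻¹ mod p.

Shared mask s = c₁^a mod p = 25^4 mod 43.
25^1 ≡ 25 (mod 43)
25^2 = (25^1)^2 ≡ 25^2 = 625 ≡ 23 (mod 43)
25^4 = (25^2)^2 ≡ 23^2 = 529 ≡ 13 (mod 43)
So s = 13; s⁻¹ ≡ 10 (mod 43).
m = c₂ · s⁻¹ mod 43 = 32 · 10 mod 43 = 19.

19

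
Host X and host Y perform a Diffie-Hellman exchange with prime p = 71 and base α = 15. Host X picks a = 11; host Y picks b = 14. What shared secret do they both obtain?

25

Host X sends A = α^a mod p = 15^11 mod 71.
15^1 ≡ 15 (mod 71)
15^2 = (15^1)^2 ≡ 15^2 = 225 ≡ 12 (mod 71)
15^4 = (15^2)^2 ≡ 12^2 = 144 ≡ 2 (mod 71)
15^8 = (15^4)^2 ≡ 2^2 = 4 ≡ 4 (mod 71)
15^11 = 15^8 · 15^2 · 15^1 ≡ 4 · 12 · 15 ≡ 10 (mod 71).
So A = 10. Host Y then computes K = A^b mod p = 10^14 mod 71.
10^1 ≡ 10 (mod 71)
10^2 = (10^1)^2 ≡ 10^2 = 100 ≡ 29 (mod 71)
10^4 = (10^2)^2 ≡ 29^2 = 841 ≡ 60 (mod 71)
10^8 = (10^4)^2 ≡ 60^2 = 3600 ≡ 50 (mod 71)
10^14 = 10^8 · 10^4 · 10^2 ≡ 50 · 60 · 29 ≡ 25 (mod 71).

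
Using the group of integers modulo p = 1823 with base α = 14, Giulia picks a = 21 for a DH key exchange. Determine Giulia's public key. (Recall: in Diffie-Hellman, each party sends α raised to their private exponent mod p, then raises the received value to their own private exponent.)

Public value = 14^21 mod 1823.
14^1 ≡ 14 (mod 1823)
14^2 = (14^1)^2 ≡ 14^2 = 196 ≡ 196 (mod 1823)
14^4 = (14^2)^2 ≡ 196^2 = 38416 ≡ 133 (mod 1823)
14^8 = (14^4)^2 ≡ 133^2 = 17689 ≡ 1282 (mod 1823)
14^16 = (14^8)^2 ≡ 1282^2 = 1643524 ≡ 1001 (mod 1823)
14^21 = 14^16 · 14^4 · 14^1 ≡ 1001 · 133 · 14 ≡ 756 (mod 1823).

756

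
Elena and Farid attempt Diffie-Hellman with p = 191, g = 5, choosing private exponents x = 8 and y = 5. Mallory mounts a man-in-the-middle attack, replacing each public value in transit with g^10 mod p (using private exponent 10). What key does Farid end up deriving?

Farid receives Mallory's public value M = 5^10 mod 191 instead of the honest one.
5^1 ≡ 5 (mod 191)
5^2 = (5^1)^2 ≡ 5^2 = 25 ≡ 25 (mod 191)
5^4 = (5^2)^2 ≡ 25^2 = 625 ≡ 52 (mod 191)
5^8 = (5^4)^2 ≡ 52^2 = 2704 ≡ 30 (mod 191)
5^10 = 5^8 · 5^2 ≡ 30 · 25 ≡ 177 (mod 191).
So M = 177. Farid computes K = M^5 mod 191.
177^1 ≡ 177 (mod 191)
177^2 = (177^1)^2 ≡ 177^2 = 31329 ≡ 5 (mod 191)
177^4 = (177^2)^2 ≡ 5^2 = 25 ≡ 25 (mod 191)
177^5 = 177^4 · 177^1 ≡ 25 · 177 ≡ 32 (mod 191).

32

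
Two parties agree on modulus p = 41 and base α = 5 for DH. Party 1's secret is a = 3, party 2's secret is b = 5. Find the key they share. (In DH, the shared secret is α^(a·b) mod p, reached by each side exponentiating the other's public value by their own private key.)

32

Party 2 sends B = α^b mod p = 5^5 mod 41.
5^1 ≡ 5 (mod 41)
5^2 = (5^1)^2 ≡ 5^2 = 25 ≡ 25 (mod 41)
5^4 = (5^2)^2 ≡ 25^2 = 625 ≡ 10 (mod 41)
5^5 = 5^4 · 5^1 ≡ 10 · 5 ≡ 9 (mod 41).
So B = 9. Party 1 then computes K = B^a mod p = 9^3 mod 41.
9^1 ≡ 9 (mod 41)
9^2 = (9^1)^2 ≡ 9^2 = 81 ≡ 40 (mod 41)
9^3 = 9^2 · 9^1 ≡ 40 · 9 ≡ 32 (mod 41).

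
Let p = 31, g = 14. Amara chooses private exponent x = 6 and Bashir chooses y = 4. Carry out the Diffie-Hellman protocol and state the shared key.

4

Bashir sends B = g^y mod p = 14^4 mod 31.
14^1 ≡ 14 (mod 31)
14^2 = (14^1)^2 ≡ 14^2 = 196 ≡ 10 (mod 31)
14^4 = (14^2)^2 ≡ 10^2 = 100 ≡ 7 (mod 31)
So B = 7. Amara then computes K = B^x mod p = 7^6 mod 31.
7^1 ≡ 7 (mod 31)
7^2 = (7^1)^2 ≡ 7^2 = 49 ≡ 18 (mod 31)
7^4 = (7^2)^2 ≡ 18^2 = 324 ≡ 14 (mod 31)
7^6 = 7^4 · 7^2 ≡ 14 · 18 ≡ 4 (mod 31).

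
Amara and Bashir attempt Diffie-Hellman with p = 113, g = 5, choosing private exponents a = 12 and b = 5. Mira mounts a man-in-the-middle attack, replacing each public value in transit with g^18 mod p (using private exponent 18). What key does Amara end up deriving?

7

Amara receives Mira's public value M = 5^18 mod 113 instead of the honest one.
5^1 ≡ 5 (mod 113)
5^2 = (5^1)^2 ≡ 5^2 = 25 ≡ 25 (mod 113)
5^4 = (5^2)^2 ≡ 25^2 = 625 ≡ 60 (mod 113)
5^8 = (5^4)^2 ≡ 60^2 = 3600 ≡ 97 (mod 113)
5^16 = (5^8)^2 ≡ 97^2 = 9409 ≡ 30 (mod 113)
5^18 = 5^16 · 5^2 ≡ 30 · 25 ≡ 72 (mod 113).
So M = 72. Amara computes K = M^12 mod 113.
72^1 ≡ 72 (mod 113)
72^2 = (72^1)^2 ≡ 72^2 = 5184 ≡ 99 (mod 113)
72^4 = (72^2)^2 ≡ 99^2 = 9801 ≡ 83 (mod 113)
72^8 = (72^4)^2 ≡ 83^2 = 6889 ≡ 109 (mod 113)
72^12 = 72^8 · 72^4 ≡ 109 · 83 ≡ 7 (mod 113).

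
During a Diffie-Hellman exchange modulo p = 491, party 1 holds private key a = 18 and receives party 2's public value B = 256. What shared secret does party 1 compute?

284

Shared key K = 256^18 mod 491.
256^1 ≡ 256 (mod 491)
256^2 = (256^1)^2 ≡ 256^2 = 65536 ≡ 233 (mod 491)
256^4 = (256^2)^2 ≡ 233^2 = 54289 ≡ 279 (mod 491)
256^8 = (256^4)^2 ≡ 279^2 = 77841 ≡ 263 (mod 491)
256^16 = (256^8)^2 ≡ 263^2 = 69169 ≡ 429 (mod 491)
256^18 = 256^16 · 256^2 ≡ 429 · 233 ≡ 284 (mod 491).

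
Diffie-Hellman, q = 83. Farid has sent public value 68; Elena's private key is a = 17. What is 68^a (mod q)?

4

Shared key K = 68^17 mod 83.
68^1 ≡ 68 (mod 83)
68^2 = (68^1)^2 ≡ 68^2 = 4624 ≡ 59 (mod 83)
68^4 = (68^2)^2 ≡ 59^2 = 3481 ≡ 78 (mod 83)
68^8 = (68^4)^2 ≡ 78^2 = 6084 ≡ 25 (mod 83)
68^16 = (68^8)^2 ≡ 25^2 = 625 ≡ 44 (mod 83)
68^17 = 68^16 · 68^1 ≡ 44 · 68 ≡ 4 (mod 83).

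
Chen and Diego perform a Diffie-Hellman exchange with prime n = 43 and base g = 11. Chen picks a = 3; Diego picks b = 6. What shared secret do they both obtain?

21

Chen sends A = g^a mod n = 11^3 mod 43.
11^1 ≡ 11 (mod 43)
11^2 = (11^1)^2 ≡ 11^2 = 121 ≡ 35 (mod 43)
11^3 = 11^2 · 11^1 ≡ 35 · 11 ≡ 41 (mod 43).
So A = 41. Diego then computes K = A^b mod n = 41^6 mod 43.
41^1 ≡ 41 (mod 43)
41^2 = (41^1)^2 ≡ 41^2 = 1681 ≡ 4 (mod 43)
41^4 = (41^2)^2 ≡ 4^2 = 16 ≡ 16 (mod 43)
41^6 = 41^4 · 41^2 ≡ 16 · 4 ≡ 21 (mod 43).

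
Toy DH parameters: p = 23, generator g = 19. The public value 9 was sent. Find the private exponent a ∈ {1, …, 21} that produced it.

Try successive powers of 19 modulo 23:
19^1 ≡ 19
19^2 ≡ 16
19^3 ≡ 5
19^4 ≡ 3
19^5 ≡ 11
19^6 ≡ 2
19^7 ≡ 15
19^8 ≡ 9
Found: a = 8.

8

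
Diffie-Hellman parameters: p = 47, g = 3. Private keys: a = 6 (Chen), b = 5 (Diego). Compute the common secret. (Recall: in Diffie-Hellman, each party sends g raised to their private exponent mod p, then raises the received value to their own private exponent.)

25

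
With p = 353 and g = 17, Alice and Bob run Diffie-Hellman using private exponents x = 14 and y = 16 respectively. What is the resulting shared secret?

Bob sends B = g^y mod p = 17^16 mod 353.
17^1 ≡ 17 (mod 353)
17^2 = (17^1)^2 ≡ 17^2 = 289 ≡ 289 (mod 353)
17^4 = (17^2)^2 ≡ 289^2 = 83521 ≡ 213 (mod 353)
17^8 = (17^4)^2 ≡ 213^2 = 45369 ≡ 185 (mod 353)
17^16 = (17^8)^2 ≡ 185^2 = 34225 ≡ 337 (mod 353)
So B = 337. Alice then computes K = B^x mod p = 337^14 mod 353.
337^1 ≡ 337 (mod 353)
337^2 = (337^1)^2 ≡ 337^2 = 113569 ≡ 256 (mod 353)
337^4 = (337^2)^2 ≡ 256^2 = 65536 ≡ 231 (mod 353)
337^8 = (337^4)^2 ≡ 231^2 = 53361 ≡ 58 (mod 353)
337^14 = 337^8 · 337^4 · 337^2 ≡ 58 · 231 · 256 ≡ 140 (mod 353).

140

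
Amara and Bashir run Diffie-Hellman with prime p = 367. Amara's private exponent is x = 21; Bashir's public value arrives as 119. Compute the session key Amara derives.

147

Shared key K = 119^21 mod 367.
119^1 ≡ 119 (mod 367)
119^2 = (119^1)^2 ≡ 119^2 = 14161 ≡ 215 (mod 367)
119^4 = (119^2)^2 ≡ 215^2 = 46225 ≡ 350 (mod 367)
119^8 = (119^4)^2 ≡ 350^2 = 122500 ≡ 289 (mod 367)
119^16 = (119^8)^2 ≡ 289^2 = 83521 ≡ 212 (mod 367)
119^21 = 119^16 · 119^4 · 119^1 ≡ 212 · 350 · 119 ≡ 147 (mod 367).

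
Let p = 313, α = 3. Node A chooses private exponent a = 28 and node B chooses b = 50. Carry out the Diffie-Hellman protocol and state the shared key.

Node B sends B = α^b mod p = 3^50 mod 313.
3^1 ≡ 3 (mod 313)
3^2 = (3^1)^2 ≡ 3^2 = 9 ≡ 9 (mod 313)
3^4 = (3^2)^2 ≡ 9^2 = 81 ≡ 81 (mod 313)
3^8 = (3^4)^2 ≡ 81^2 = 6561 ≡ 301 (mod 313)
3^16 = (3^8)^2 ≡ 301^2 = 90601 ≡ 144 (mod 313)
3^32 = (3^16)^2 ≡ 144^2 = 20736 ≡ 78 (mod 313)
3^50 = 3^32 · 3^16 · 3^2 ≡ 78 · 144 · 9 ≡ 302 (mod 313).
So B = 302. Node A then computes K = B^a mod p = 302^28 mod 313.
302^1 ≡ 302 (mod 313)
302^2 = (302^1)^2 ≡ 302^2 = 91204 ≡ 121 (mod 313)
302^4 = (302^2)^2 ≡ 121^2 = 14641 ≡ 243 (mod 313)
302^8 = (302^4)^2 ≡ 243^2 = 59049 ≡ 205 (mod 313)
302^16 = (302^8)^2 ≡ 205^2 = 42025 ≡ 83 (mod 313)
302^28 = 302^16 · 302^8 · 302^4 ≡ 83 · 205 · 243 ≡ 228 (mod 313).

228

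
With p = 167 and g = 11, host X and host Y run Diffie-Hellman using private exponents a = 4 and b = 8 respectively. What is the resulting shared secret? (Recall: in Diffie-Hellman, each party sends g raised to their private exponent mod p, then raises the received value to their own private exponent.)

61

Host Y sends B = g^b mod p = 11^8 mod 167.
11^1 ≡ 11 (mod 167)
11^2 = (11^1)^2 ≡ 11^2 = 121 ≡ 121 (mod 167)
11^4 = (11^2)^2 ≡ 121^2 = 14641 ≡ 112 (mod 167)
11^8 = (11^4)^2 ≡ 112^2 = 12544 ≡ 19 (mod 167)
So B = 19. Host X then computes K = B^a mod p = 19^4 mod 167.
19^1 ≡ 19 (mod 167)
19^2 = (19^1)^2 ≡ 19^2 = 361 ≡ 27 (mod 167)
19^4 = (19^2)^2 ≡ 27^2 = 729 ≡ 61 (mod 167)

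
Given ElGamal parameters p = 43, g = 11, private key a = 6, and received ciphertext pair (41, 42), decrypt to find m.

Shared mask s = c₁^a mod p = 41^6 mod 43.
41^1 ≡ 41 (mod 43)
41^2 = (41^1)^2 ≡ 41^2 = 1681 ≡ 4 (mod 43)
41^4 = (41^2)^2 ≡ 4^2 = 16 ≡ 16 (mod 43)
41^6 = 41^4 · 41^2 ≡ 16 · 4 ≡ 21 (mod 43).
So s = 21; s⁻¹ ≡ 41 (mod 43).
m = c₂ · s⁻¹ mod 43 = 42 · 41 mod 43 = 2.

2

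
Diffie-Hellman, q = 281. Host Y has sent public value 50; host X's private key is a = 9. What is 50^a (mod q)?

200

Shared key K = 50^9 mod 281.
50^1 ≡ 50 (mod 281)
50^2 = (50^1)^2 ≡ 50^2 = 2500 ≡ 252 (mod 281)
50^4 = (50^2)^2 ≡ 252^2 = 63504 ≡ 279 (mod 281)
50^8 = (50^4)^2 ≡ 279^2 = 77841 ≡ 4 (mod 281)
50^9 = 50^8 · 50^1 ≡ 4 · 50 ≡ 200 (mod 281).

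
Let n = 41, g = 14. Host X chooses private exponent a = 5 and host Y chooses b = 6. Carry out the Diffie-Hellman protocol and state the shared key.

9

Host Y sends B = g^b mod n = 14^6 mod 41.
14^1 ≡ 14 (mod 41)
14^2 = (14^1)^2 ≡ 14^2 = 196 ≡ 32 (mod 41)
14^4 = (14^2)^2 ≡ 32^2 = 1024 ≡ 40 (mod 41)
14^6 = 14^4 · 14^2 ≡ 40 · 32 ≡ 9 (mod 41).
So B = 9. Host X then computes K = B^a mod n = 9^5 mod 41.
9^1 ≡ 9 (mod 41)
9^2 = (9^1)^2 ≡ 9^2 = 81 ≡ 40 (mod 41)
9^4 = (9^2)^2 ≡ 40^2 = 1600 ≡ 1 (mod 41)
9^5 = 9^4 · 9^1 ≡ 1 · 9 ≡ 9 (mod 41).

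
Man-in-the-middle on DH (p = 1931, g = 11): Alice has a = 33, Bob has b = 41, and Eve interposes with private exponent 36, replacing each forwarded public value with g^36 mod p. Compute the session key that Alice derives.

1776

Alice receives Eve's public value M = 11^36 mod 1931 instead of the honest one.
11^1 ≡ 11 (mod 1931)
11^2 = (11^1)^2 ≡ 11^2 = 121 ≡ 121 (mod 1931)
11^4 = (11^2)^2 ≡ 121^2 = 14641 ≡ 1124 (mod 1931)
11^8 = (11^4)^2 ≡ 1124^2 = 1263376 ≡ 502 (mod 1931)
11^16 = (11^8)^2 ≡ 502^2 = 252004 ≡ 974 (mod 1931)
11^32 = (11^16)^2 ≡ 974^2 = 948676 ≡ 555 (mod 1931)
11^36 = 11^32 · 11^4 ≡ 555 · 1124 ≡ 107 (mod 1931).
So M = 107. Alice computes K = M^33 mod 1931.
107^1 ≡ 107 (mod 1931)
107^2 = (107^1)^2 ≡ 107^2 = 11449 ≡ 1794 (mod 1931)
107^4 = (107^2)^2 ≡ 1794^2 = 3218436 ≡ 1390 (mod 1931)
107^8 = (107^4)^2 ≡ 1390^2 = 1932100 ≡ 1100 (mod 1931)
107^16 = (107^8)^2 ≡ 1100^2 = 1210000 ≡ 1194 (mod 1931)
107^32 = (107^16)^2 ≡ 1194^2 = 1425636 ≡ 558 (mod 1931)
107^33 = 107^32 · 107^1 ≡ 558 · 107 ≡ 1776 (mod 1931).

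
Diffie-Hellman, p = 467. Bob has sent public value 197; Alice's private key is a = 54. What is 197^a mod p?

Shared key K = 197^54 mod 467.
197^1 ≡ 197 (mod 467)
197^2 = (197^1)^2 ≡ 197^2 = 38809 ≡ 48 (mod 467)
197^4 = (197^2)^2 ≡ 48^2 = 2304 ≡ 436 (mod 467)
197^8 = (197^4)^2 ≡ 436^2 = 190096 ≡ 27 (mod 467)
197^16 = (197^8)^2 ≡ 27^2 = 729 ≡ 262 (mod 467)
197^32 = (197^16)^2 ≡ 262^2 = 68644 ≡ 462 (mod 467)
197^54 = 197^32 · 197^16 · 197^4 · 197^2 ≡ 462 · 262 · 436 · 48 ≡ 22 (mod 467).

22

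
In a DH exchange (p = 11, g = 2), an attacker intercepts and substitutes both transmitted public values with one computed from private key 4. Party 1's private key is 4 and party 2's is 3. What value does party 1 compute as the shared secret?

Party 1 receives an attacker's public value M = 2^4 mod 11 instead of the honest one.
2^1 ≡ 2 (mod 11)
2^2 = (2^1)^2 ≡ 2^2 = 4 ≡ 4 (mod 11)
2^4 = (2^2)^2 ≡ 4^2 = 16 ≡ 5 (mod 11)
So M = 5. Party 1 computes K = M^4 mod 11.
5^1 ≡ 5 (mod 11)
5^2 = (5^1)^2 ≡ 5^2 = 25 ≡ 3 (mod 11)
5^4 = (5^2)^2 ≡ 3^2 = 9 ≡ 9 (mod 11)

9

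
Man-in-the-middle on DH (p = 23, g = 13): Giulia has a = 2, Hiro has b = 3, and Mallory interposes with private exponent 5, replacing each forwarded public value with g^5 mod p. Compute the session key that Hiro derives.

18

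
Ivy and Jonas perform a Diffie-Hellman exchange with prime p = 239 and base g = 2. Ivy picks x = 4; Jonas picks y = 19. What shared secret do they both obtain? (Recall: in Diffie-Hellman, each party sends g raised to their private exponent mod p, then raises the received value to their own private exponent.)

170

Ivy sends A = g^x mod p = 2^4 mod 239.
2^1 ≡ 2 (mod 239)
2^2 = (2^1)^2 ≡ 2^2 = 4 ≡ 4 (mod 239)
2^4 = (2^2)^2 ≡ 4^2 = 16 ≡ 16 (mod 239)
So A = 16. Jonas then computes K = A^y mod p = 16^19 mod 239.
16^1 ≡ 16 (mod 239)
16^2 = (16^1)^2 ≡ 16^2 = 256 ≡ 17 (mod 239)
16^4 = (16^2)^2 ≡ 17^2 = 289 ≡ 50 (mod 239)
16^8 = (16^4)^2 ≡ 50^2 = 2500 ≡ 110 (mod 239)
16^16 = (16^8)^2 ≡ 110^2 = 12100 ≡ 150 (mod 239)
16^19 = 16^16 · 16^2 · 16^1 ≡ 150 · 17 · 16 ≡ 170 (mod 239).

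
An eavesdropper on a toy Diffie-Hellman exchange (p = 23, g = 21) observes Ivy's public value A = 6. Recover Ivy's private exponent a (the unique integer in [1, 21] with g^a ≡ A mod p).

20

Try successive powers of 21 modulo 23:
21^1 ≡ 21
21^2 ≡ 4
21^3 ≡ 15
21^4 ≡ 16
21^5 ≡ 14
21^6 ≡ 18
21^7 ≡ 10
21^8 ≡ 3
21^9 ≡ 17
21^10 ≡ 12
21^11 ≡ 22
21^12 ≡ 2
21^13 ≡ 19
21^14 ≡ 8
21^15 ≡ 7
21^16 ≡ 9
21^17 ≡ 5
21^18 ≡ 13
21^19 ≡ 20
21^20 ≡ 6
Found: a = 20.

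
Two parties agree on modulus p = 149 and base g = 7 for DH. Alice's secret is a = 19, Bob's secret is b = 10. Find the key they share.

30

Alice sends A = g^a mod p = 7^19 mod 149.
7^1 ≡ 7 (mod 149)
7^2 = (7^1)^2 ≡ 7^2 = 49 ≡ 49 (mod 149)
7^4 = (7^2)^2 ≡ 49^2 = 2401 ≡ 17 (mod 149)
7^8 = (7^4)^2 ≡ 17^2 = 289 ≡ 140 (mod 149)
7^16 = (7^8)^2 ≡ 140^2 = 19600 ≡ 81 (mod 149)
7^19 = 7^16 · 7^2 · 7^1 ≡ 81 · 49 · 7 ≡ 69 (mod 149).
So A = 69. Bob then computes K = A^b mod p = 69^10 mod 149.
69^1 ≡ 69 (mod 149)
69^2 = (69^1)^2 ≡ 69^2 = 4761 ≡ 142 (mod 149)
69^4 = (69^2)^2 ≡ 142^2 = 20164 ≡ 49 (mod 149)
69^8 = (69^4)^2 ≡ 49^2 = 2401 ≡ 17 (mod 149)
69^10 = 69^8 · 69^2 ≡ 17 · 142 ≡ 30 (mod 149).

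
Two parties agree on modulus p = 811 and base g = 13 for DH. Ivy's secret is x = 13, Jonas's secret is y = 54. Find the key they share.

Jonas sends B = g^y mod p = 13^54 mod 811.
13^1 ≡ 13 (mod 811)
13^2 = (13^1)^2 ≡ 13^2 = 169 ≡ 169 (mod 811)
13^4 = (13^2)^2 ≡ 169^2 = 28561 ≡ 176 (mod 811)
13^8 = (13^4)^2 ≡ 176^2 = 30976 ≡ 158 (mod 811)
13^16 = (13^8)^2 ≡ 158^2 = 24964 ≡ 634 (mod 811)
13^32 = (13^16)^2 ≡ 634^2 = 401956 ≡ 511 (mod 811)
13^54 = 13^32 · 13^16 · 13^4 · 13^2 ≡ 511 · 634 · 176 · 169 ≡ 120 (mod 811).
So B = 120. Ivy then computes K = B^x mod p = 120^13 mod 811.
120^1 ≡ 120 (mod 811)
120^2 = (120^1)^2 ≡ 120^2 = 14400 ≡ 613 (mod 811)
120^4 = (120^2)^2 ≡ 613^2 = 375769 ≡ 276 (mod 811)
120^8 = (120^4)^2 ≡ 276^2 = 76176 ≡ 753 (mod 811)
120^13 = 120^8 · 120^4 · 120^1 ≡ 753 · 276 · 120 ≡ 299 (mod 811).

299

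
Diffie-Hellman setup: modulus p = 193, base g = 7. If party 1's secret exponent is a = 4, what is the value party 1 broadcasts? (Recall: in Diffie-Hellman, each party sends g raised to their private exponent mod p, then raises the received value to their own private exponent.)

85

Public value = 7^{4} \pmod{193}.
7^1 ≡ 7 (mod 193)
7^2 = (7^1)^2 ≡ 7^2 = 49 ≡ 49 (mod 193)
7^4 = (7^2)^2 ≡ 49^2 = 2401 ≡ 85 (mod 193)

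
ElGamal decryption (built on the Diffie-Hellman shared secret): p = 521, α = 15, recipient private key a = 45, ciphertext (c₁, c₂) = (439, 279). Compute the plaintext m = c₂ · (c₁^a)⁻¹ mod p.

163

Shared mask s = c₁^a mod p = 439^45 mod 521.
439^1 ≡ 439 (mod 521)
439^2 = (439^1)^2 ≡ 439^2 = 192721 ≡ 472 (mod 521)
439^4 = (439^2)^2 ≡ 472^2 = 222784 ≡ 317 (mod 521)
439^8 = (439^4)^2 ≡ 317^2 = 100489 ≡ 457 (mod 521)
439^16 = (439^8)^2 ≡ 457^2 = 208849 ≡ 449 (mod 521)
439^32 = (439^16)^2 ≡ 449^2 = 201601 ≡ 495 (mod 521)
439^45 = 439^32 · 439^8 · 439^4 · 439^1 ≡ 495 · 457 · 317 · 439 ≡ 446 (mod 521).
So s = 446; s⁻¹ ≡ 389 (mod 521).
m = c₂ · s⁻¹ mod 521 = 279 · 389 mod 521 = 163.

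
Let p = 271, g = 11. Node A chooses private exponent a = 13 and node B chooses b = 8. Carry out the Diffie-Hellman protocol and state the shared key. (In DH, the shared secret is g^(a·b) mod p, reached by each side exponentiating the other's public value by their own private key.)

Node A sends A = g^a mod p = 11^13 mod 271.
11^1 ≡ 11 (mod 271)
11^2 = (11^1)^2 ≡ 11^2 = 121 ≡ 121 (mod 271)
11^4 = (11^2)^2 ≡ 121^2 = 14641 ≡ 7 (mod 271)
11^8 = (11^4)^2 ≡ 7^2 = 49 ≡ 49 (mod 271)
11^13 = 11^8 · 11^4 · 11^1 ≡ 49 · 7 · 11 ≡ 250 (mod 271).
So A = 250. Node B then computes K = A^b mod p = 250^8 mod 271.
250^1 ≡ 250 (mod 271)
250^2 = (250^1)^2 ≡ 250^2 = 62500 ≡ 170 (mod 271)
250^4 = (250^2)^2 ≡ 170^2 = 28900 ≡ 174 (mod 271)
250^8 = (250^4)^2 ≡ 174^2 = 30276 ≡ 195 (mod 271)

195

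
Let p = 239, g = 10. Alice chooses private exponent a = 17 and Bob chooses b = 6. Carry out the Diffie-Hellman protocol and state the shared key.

201

Alice sends A = g^a mod p = 10^17 mod 239.
10^1 ≡ 10 (mod 239)
10^2 = (10^1)^2 ≡ 10^2 = 100 ≡ 100 (mod 239)
10^4 = (10^2)^2 ≡ 100^2 = 10000 ≡ 201 (mod 239)
10^8 = (10^4)^2 ≡ 201^2 = 40401 ≡ 10 (mod 239)
10^16 = (10^8)^2 ≡ 10^2 = 100 ≡ 100 (mod 239)
10^17 = 10^16 · 10^1 ≡ 100 · 10 ≡ 44 (mod 239).
So A = 44. Bob then computes K = A^b mod p = 44^6 mod 239.
44^1 ≡ 44 (mod 239)
44^2 = (44^1)^2 ≡ 44^2 = 1936 ≡ 24 (mod 239)
44^4 = (44^2)^2 ≡ 24^2 = 576 ≡ 98 (mod 239)
44^6 = 44^4 · 44^2 ≡ 98 · 24 ≡ 201 (mod 239).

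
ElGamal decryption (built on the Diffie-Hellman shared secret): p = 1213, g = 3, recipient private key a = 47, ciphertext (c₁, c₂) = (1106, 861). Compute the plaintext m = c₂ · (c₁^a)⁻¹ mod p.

Shared mask s = c₁^a mod p = 1106^47 mod 1213.
1106^1 ≡ 1106 (mod 1213)
1106^2 = (1106^1)^2 ≡ 1106^2 = 1223236 ≡ 532 (mod 1213)
1106^4 = (1106^2)^2 ≡ 532^2 = 283024 ≡ 395 (mod 1213)
1106^8 = (1106^4)^2 ≡ 395^2 = 156025 ≡ 761 (mod 1213)
1106^16 = (1106^8)^2 ≡ 761^2 = 579121 ≡ 520 (mod 1213)
1106^32 = (1106^16)^2 ≡ 520^2 = 270400 ≡ 1114 (mod 1213)
1106^47 = 1106^32 · 1106^8 · 1106^4 · 1106^2 · 1106^1 ≡ 1114 · 761 · 395 · 532 · 1106 ≡ 39 (mod 1213).
So s = 39; s⁻¹ ≡ 902 (mod 1213).
m = c₂ · s⁻¹ mod 1213 = 861 · 902 mod 1213 = 302.

302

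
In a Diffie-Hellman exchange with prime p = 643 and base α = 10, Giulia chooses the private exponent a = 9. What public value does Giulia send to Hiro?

613

Public value = 10^9 mod 643.
10^1 ≡ 10 (mod 643)
10^2 = (10^1)^2 ≡ 10^2 = 100 ≡ 100 (mod 643)
10^4 = (10^2)^2 ≡ 100^2 = 10000 ≡ 355 (mod 643)
10^8 = (10^4)^2 ≡ 355^2 = 126025 ≡ 640 (mod 643)
10^9 = 10^8 · 10^1 ≡ 640 · 10 ≡ 613 (mod 643).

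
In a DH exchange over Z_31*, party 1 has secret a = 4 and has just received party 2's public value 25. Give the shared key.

25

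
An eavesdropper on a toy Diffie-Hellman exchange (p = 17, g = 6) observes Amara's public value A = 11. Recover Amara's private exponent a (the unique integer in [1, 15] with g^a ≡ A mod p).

9

Try successive powers of 6 modulo 17:
6^1 ≡ 6
6^2 ≡ 2
6^3 ≡ 12
6^4 ≡ 4
6^5 ≡ 7
6^6 ≡ 8
6^7 ≡ 14
6^8 ≡ 16
6^9 ≡ 11
Found: a = 9.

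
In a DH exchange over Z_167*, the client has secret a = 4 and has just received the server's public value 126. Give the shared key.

121

Shared key K = 126^4 mod 167.
126^1 ≡ 126 (mod 167)
126^2 = (126^1)^2 ≡ 126^2 = 15876 ≡ 11 (mod 167)
126^4 = (126^2)^2 ≡ 11^2 = 121 ≡ 121 (mod 167)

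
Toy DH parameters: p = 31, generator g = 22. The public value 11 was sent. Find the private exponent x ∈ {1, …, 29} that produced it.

Try successive powers of 22 modulo 31:
22^1 ≡ 22
22^2 ≡ 19
22^3 ≡ 15
22^4 ≡ 20
22^5 ≡ 6
22^6 ≡ 8
22^7 ≡ 21
22^8 ≡ 28
22^9 ≡ 27
22^10 ≡ 5
22^11 ≡ 17
22^12 ≡ 2
22^13 ≡ 13
22^14 ≡ 7
22^15 ≡ 30
22^16 ≡ 9
22^17 ≡ 12
22^18 ≡ 16
22^19 ≡ 11
Found: x = 19.

19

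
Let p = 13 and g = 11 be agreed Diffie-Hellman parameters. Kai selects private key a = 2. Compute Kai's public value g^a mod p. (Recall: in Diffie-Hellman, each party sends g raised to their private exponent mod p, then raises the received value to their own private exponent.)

4

Public value = 11^2 mod 13.
11^1 ≡ 11 (mod 13)
11^2 = (11^1)^2 ≡ 11^2 = 121 ≡ 4 (mod 13)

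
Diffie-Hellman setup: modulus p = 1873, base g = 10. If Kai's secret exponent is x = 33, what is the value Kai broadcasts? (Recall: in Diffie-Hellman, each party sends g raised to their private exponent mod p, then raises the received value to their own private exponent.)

Public value = 10^33 mod 1873.
10^1 ≡ 10 (mod 1873)
10^2 = (10^1)^2 ≡ 10^2 = 100 ≡ 100 (mod 1873)
10^4 = (10^2)^2 ≡ 100^2 = 10000 ≡ 635 (mod 1873)
10^8 = (10^4)^2 ≡ 635^2 = 403225 ≡ 530 (mod 1873)
10^16 = (10^8)^2 ≡ 530^2 = 280900 ≡ 1823 (mod 1873)
10^32 = (10^16)^2 ≡ 1823^2 = 3323329 ≡ 627 (mod 1873)
10^33 = 10^32 · 10^1 ≡ 627 · 10 ≡ 651 (mod 1873).

651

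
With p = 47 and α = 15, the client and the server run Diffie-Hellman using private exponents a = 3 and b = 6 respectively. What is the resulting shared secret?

12

The client sends A = α^a mod p = 15^3 mod 47.
15^1 ≡ 15 (mod 47)
15^2 = (15^1)^2 ≡ 15^2 = 225 ≡ 37 (mod 47)
15^3 = 15^2 · 15^1 ≡ 37 · 15 ≡ 38 (mod 47).
So A = 38. The server then computes K = A^b mod p = 38^6 mod 47.
38^1 ≡ 38 (mod 47)
38^2 = (38^1)^2 ≡ 38^2 = 1444 ≡ 34 (mod 47)
38^4 = (38^2)^2 ≡ 34^2 = 1156 ≡ 28 (mod 47)
38^6 = 38^4 · 38^2 ≡ 28 · 34 ≡ 12 (mod 47).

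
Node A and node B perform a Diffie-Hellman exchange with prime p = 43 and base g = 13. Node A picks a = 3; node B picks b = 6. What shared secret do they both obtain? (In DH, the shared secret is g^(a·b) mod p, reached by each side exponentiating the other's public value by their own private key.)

Node A sends A = g^a mod p = 13^3 mod 43.
13^1 ≡ 13 (mod 43)
13^2 = (13^1)^2 ≡ 13^2 = 169 ≡ 40 (mod 43)
13^3 = 13^2 · 13^1 ≡ 40 · 13 ≡ 4 (mod 43).
So A = 4. Node B then computes K = A^b mod p = 4^6 mod 43.
4^1 ≡ 4 (mod 43)
4^2 = (4^1)^2 ≡ 4^2 = 16 ≡ 16 (mod 43)
4^4 = (4^2)^2 ≡ 16^2 = 256 ≡ 41 (mod 43)
4^6 = 4^4 · 4^2 ≡ 41 · 16 ≡ 11 (mod 43).

11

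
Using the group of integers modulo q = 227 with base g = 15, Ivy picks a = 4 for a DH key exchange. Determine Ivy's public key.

4

Public value = 15^4 mod 227.
15^1 ≡ 15 (mod 227)
15^2 = (15^1)^2 ≡ 15^2 = 225 ≡ 225 (mod 227)
15^4 = (15^2)^2 ≡ 225^2 = 50625 ≡ 4 (mod 227)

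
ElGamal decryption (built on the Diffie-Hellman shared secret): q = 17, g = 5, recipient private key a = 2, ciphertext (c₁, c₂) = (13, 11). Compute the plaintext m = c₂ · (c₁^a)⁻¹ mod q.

Shared mask s = c₁^a mod q = 13^2 mod 17.
13^1 ≡ 13 (mod 17)
13^2 = (13^1)^2 ≡ 13^2 = 169 ≡ 16 (mod 17)
So s = 16; s⁻¹ ≡ 16 (mod 17).
m = c₂ · s⁻¹ mod 17 = 11 · 16 mod 17 = 6.

6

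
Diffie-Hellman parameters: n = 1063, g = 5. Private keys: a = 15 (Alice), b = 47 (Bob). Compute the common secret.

1046

Alice sends A = g^a mod n = 5^15 mod 1063.
5^1 ≡ 5 (mod 1063)
5^2 = (5^1)^2 ≡ 5^2 = 25 ≡ 25 (mod 1063)
5^4 = (5^2)^2 ≡ 25^2 = 625 ≡ 625 (mod 1063)
5^8 = (5^4)^2 ≡ 625^2 = 390625 ≡ 504 (mod 1063)
5^15 = 5^8 · 5^4 · 5^2 · 5^1 ≡ 504 · 625 · 25 · 5 ≡ 417 (mod 1063).
So A = 417. Bob then computes K = A^b mod n = 417^47 mod 1063.
417^1 ≡ 417 (mod 1063)
417^2 = (417^1)^2 ≡ 417^2 = 173889 ≡ 620 (mod 1063)
417^4 = (417^2)^2 ≡ 620^2 = 384400 ≡ 657 (mod 1063)
417^8 = (417^4)^2 ≡ 657^2 = 431649 ≡ 71 (mod 1063)
417^16 = (417^8)^2 ≡ 71^2 = 5041 ≡ 789 (mod 1063)
417^32 = (417^16)^2 ≡ 789^2 = 622521 ≡ 666 (mod 1063)
417^47 = 417^32 · 417^8 · 417^4 · 417^2 · 417^1 ≡ 666 · 71 · 657 · 620 · 417 ≡ 1046 (mod 1063).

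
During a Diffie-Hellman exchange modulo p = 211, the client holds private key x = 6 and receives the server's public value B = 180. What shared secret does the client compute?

123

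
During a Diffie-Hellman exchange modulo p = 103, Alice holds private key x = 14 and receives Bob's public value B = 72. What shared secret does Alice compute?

30

Shared key K = 72^14 mod 103.
72^1 ≡ 72 (mod 103)
72^2 = (72^1)^2 ≡ 72^2 = 5184 ≡ 34 (mod 103)
72^4 = (72^2)^2 ≡ 34^2 = 1156 ≡ 23 (mod 103)
72^8 = (72^4)^2 ≡ 23^2 = 529 ≡ 14 (mod 103)
72^14 = 72^8 · 72^4 · 72^2 ≡ 14 · 23 · 34 ≡ 30 (mod 103).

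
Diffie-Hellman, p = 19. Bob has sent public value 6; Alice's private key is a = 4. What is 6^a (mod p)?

Shared key K = 6^4 mod 19.
6^1 ≡ 6 (mod 19)
6^2 = (6^1)^2 ≡ 6^2 = 36 ≡ 17 (mod 19)
6^4 = (6^2)^2 ≡ 17^2 = 289 ≡ 4 (mod 19)

4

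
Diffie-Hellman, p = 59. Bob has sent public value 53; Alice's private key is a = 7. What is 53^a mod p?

19

Shared key K = 53^7 mod 59.
53^1 ≡ 53 (mod 59)
53^2 = (53^1)^2 ≡ 53^2 = 2809 ≡ 36 (mod 59)
53^4 = (53^2)^2 ≡ 36^2 = 1296 ≡ 57 (mod 59)
53^7 = 53^4 · 53^2 · 53^1 ≡ 57 · 36 · 53 ≡ 19 (mod 59).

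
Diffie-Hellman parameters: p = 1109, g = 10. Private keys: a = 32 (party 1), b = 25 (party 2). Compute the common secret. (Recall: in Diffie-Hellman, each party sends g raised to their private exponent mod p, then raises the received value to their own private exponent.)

955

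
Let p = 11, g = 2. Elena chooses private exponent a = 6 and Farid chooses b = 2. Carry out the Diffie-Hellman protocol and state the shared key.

Elena sends A = g^a mod p = 2^6 mod 11.
2^1 ≡ 2 (mod 11)
2^2 = (2^1)^2 ≡ 2^2 = 4 ≡ 4 (mod 11)
2^4 = (2^2)^2 ≡ 4^2 = 16 ≡ 5 (mod 11)
2^6 = 2^4 · 2^2 ≡ 5 · 4 ≡ 9 (mod 11).
So A = 9. Farid then computes K = A^b mod p = 9^2 mod 11.
9^1 ≡ 9 (mod 11)
9^2 = (9^1)^2 ≡ 9^2 = 81 ≡ 4 (mod 11)

4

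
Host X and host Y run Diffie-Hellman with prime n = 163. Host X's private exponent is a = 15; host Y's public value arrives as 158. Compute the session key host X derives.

53

Shared key K = 158^15 mod 163.
158^1 ≡ 158 (mod 163)
158^2 = (158^1)^2 ≡ 158^2 = 24964 ≡ 25 (mod 163)
158^4 = (158^2)^2 ≡ 25^2 = 625 ≡ 136 (mod 163)
158^8 = (158^4)^2 ≡ 136^2 = 18496 ≡ 77 (mod 163)
158^15 = 158^8 · 158^4 · 158^2 · 158^1 ≡ 77 · 136 · 25 · 158 ≡ 53 (mod 163).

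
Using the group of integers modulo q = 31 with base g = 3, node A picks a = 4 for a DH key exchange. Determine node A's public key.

Public value = 3^4 mod 31.
3^1 ≡ 3 (mod 31)
3^2 = (3^1)^2 ≡ 3^2 = 9 ≡ 9 (mod 31)
3^4 = (3^2)^2 ≡ 9^2 = 81 ≡ 19 (mod 31)

19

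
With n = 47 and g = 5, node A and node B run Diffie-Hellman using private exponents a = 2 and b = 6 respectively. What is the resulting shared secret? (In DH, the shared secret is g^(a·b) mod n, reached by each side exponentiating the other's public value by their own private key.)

18

Node A sends A = g^a mod n = 5^2 mod 47.
5^1 ≡ 5 (mod 47)
5^2 = (5^1)^2 ≡ 5^2 = 25 ≡ 25 (mod 47)
So A = 25. Node B then computes K = A^b mod n = 25^6 mod 47.
25^1 ≡ 25 (mod 47)
25^2 = (25^1)^2 ≡ 25^2 = 625 ≡ 14 (mod 47)
25^4 = (25^2)^2 ≡ 14^2 = 196 ≡ 8 (mod 47)
25^6 = 25^4 · 25^2 ≡ 8 · 14 ≡ 18 (mod 47).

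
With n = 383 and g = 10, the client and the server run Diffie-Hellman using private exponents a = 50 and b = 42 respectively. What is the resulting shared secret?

268

The server sends B = g^b mod n = 10^42 mod 383.
10^1 ≡ 10 (mod 383)
10^2 = (10^1)^2 ≡ 10^2 = 100 ≡ 100 (mod 383)
10^4 = (10^2)^2 ≡ 100^2 = 10000 ≡ 42 (mod 383)
10^8 = (10^4)^2 ≡ 42^2 = 1764 ≡ 232 (mod 383)
10^16 = (10^8)^2 ≡ 232^2 = 53824 ≡ 204 (mod 383)
10^32 = (10^16)^2 ≡ 204^2 = 41616 ≡ 252 (mod 383)
10^42 = 10^32 · 10^8 · 10^2 ≡ 252 · 232 · 100 ≡ 288 (mod 383).
So B = 288. The client then computes K = B^a mod n = 288^50 mod 383.
288^1 ≡ 288 (mod 383)
288^2 = (288^1)^2 ≡ 288^2 = 82944 ≡ 216 (mod 383)
288^4 = (288^2)^2 ≡ 216^2 = 46656 ≡ 313 (mod 383)
288^8 = (288^4)^2 ≡ 313^2 = 97969 ≡ 304 (mod 383)
288^16 = (288^8)^2 ≡ 304^2 = 92416 ≡ 113 (mod 383)
288^32 = (288^16)^2 ≡ 113^2 = 12769 ≡ 130 (mod 383)
288^50 = 288^32 · 288^16 · 288^2 ≡ 130 · 113 · 216 ≡ 268 (mod 383).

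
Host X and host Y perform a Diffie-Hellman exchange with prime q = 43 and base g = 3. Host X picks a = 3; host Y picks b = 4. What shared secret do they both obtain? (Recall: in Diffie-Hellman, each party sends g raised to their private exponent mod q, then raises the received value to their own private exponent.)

4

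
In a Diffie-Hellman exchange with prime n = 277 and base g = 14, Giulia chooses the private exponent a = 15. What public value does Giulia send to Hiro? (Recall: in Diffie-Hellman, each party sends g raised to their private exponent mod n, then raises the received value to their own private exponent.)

262

Public value = 14^15 mod 277.
14^1 ≡ 14 (mod 277)
14^2 = (14^1)^2 ≡ 14^2 = 196 ≡ 196 (mod 277)
14^4 = (14^2)^2 ≡ 196^2 = 38416 ≡ 190 (mod 277)
14^8 = (14^4)^2 ≡ 190^2 = 36100 ≡ 90 (mod 277)
14^15 = 14^8 · 14^4 · 14^2 · 14^1 ≡ 90 · 190 · 196 · 14 ≡ 262 (mod 277).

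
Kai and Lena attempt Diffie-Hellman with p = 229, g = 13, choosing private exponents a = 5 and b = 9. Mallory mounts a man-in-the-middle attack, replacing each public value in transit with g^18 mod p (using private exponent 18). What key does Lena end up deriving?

Lena receives Mallory's public value M = 13^18 mod 229 instead of the honest one.
13^1 ≡ 13 (mod 229)
13^2 = (13^1)^2 ≡ 13^2 = 169 ≡ 169 (mod 229)
13^4 = (13^2)^2 ≡ 169^2 = 28561 ≡ 165 (mod 229)
13^8 = (13^4)^2 ≡ 165^2 = 27225 ≡ 203 (mod 229)
13^16 = (13^8)^2 ≡ 203^2 = 41209 ≡ 218 (mod 229)
13^18 = 13^16 · 13^2 ≡ 218 · 169 ≡ 202 (mod 229).
So M = 202. Lena computes K = M^9 mod 229.
202^1 ≡ 202 (mod 229)
202^2 = (202^1)^2 ≡ 202^2 = 40804 ≡ 42 (mod 229)
202^4 = (202^2)^2 ≡ 42^2 = 1764 ≡ 161 (mod 229)
202^8 = (202^4)^2 ≡ 161^2 = 25921 ≡ 44 (mod 229)
202^9 = 202^8 · 202^1 ≡ 44 · 202 ≡ 186 (mod 229).

186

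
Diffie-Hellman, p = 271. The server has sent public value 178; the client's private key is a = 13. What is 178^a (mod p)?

Shared key K = 178^13 mod 271.
178^1 ≡ 178 (mod 271)
178^2 = (178^1)^2 ≡ 178^2 = 31684 ≡ 248 (mod 271)
178^4 = (178^2)^2 ≡ 248^2 = 61504 ≡ 258 (mod 271)
178^8 = (178^4)^2 ≡ 258^2 = 66564 ≡ 169 (mod 271)
178^13 = 178^8 · 178^4 · 178^1 ≡ 169 · 258 · 178 ≡ 258 (mod 271).

258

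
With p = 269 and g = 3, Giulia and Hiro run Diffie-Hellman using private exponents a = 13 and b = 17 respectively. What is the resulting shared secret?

Giulia sends A = g^a mod p = 3^13 mod 269.
3^1 ≡ 3 (mod 269)
3^2 = (3^1)^2 ≡ 3^2 = 9 ≡ 9 (mod 269)
3^4 = (3^2)^2 ≡ 9^2 = 81 ≡ 81 (mod 269)
3^8 = (3^4)^2 ≡ 81^2 = 6561 ≡ 105 (mod 269)
3^13 = 3^8 · 3^4 · 3^1 ≡ 105 · 81 · 3 ≡ 229 (mod 269).
So A = 229. Hiro then computes K = A^b mod p = 229^17 mod 269.
229^1 ≡ 229 (mod 269)
229^2 = (229^1)^2 ≡ 229^2 = 52441 ≡ 255 (mod 269)
229^4 = (229^2)^2 ≡ 255^2 = 65025 ≡ 196 (mod 269)
229^8 = (229^4)^2 ≡ 196^2 = 38416 ≡ 218 (mod 269)
229^16 = (229^8)^2 ≡ 218^2 = 47524 ≡ 180 (mod 269)
229^17 = 229^16 · 229^1 ≡ 180 · 229 ≡ 63 (mod 269).

63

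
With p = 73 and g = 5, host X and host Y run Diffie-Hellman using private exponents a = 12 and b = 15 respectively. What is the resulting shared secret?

Host X sends A = g^a mod p = 5^12 mod 73.
5^1 ≡ 5 (mod 73)
5^2 = (5^1)^2 ≡ 5^2 = 25 ≡ 25 (mod 73)
5^4 = (5^2)^2 ≡ 25^2 = 625 ≡ 41 (mod 73)
5^8 = (5^4)^2 ≡ 41^2 = 1681 ≡ 2 (mod 73)
5^12 = 5^8 · 5^4 ≡ 2 · 41 ≡ 9 (mod 73).
So A = 9. Host Y then computes K = A^b mod p = 9^15 mod 73.
9^1 ≡ 9 (mod 73)
9^2 = (9^1)^2 ≡ 9^2 = 81 ≡ 8 (mod 73)
9^4 = (9^2)^2 ≡ 8^2 = 64 ≡ 64 (mod 73)
9^8 = (9^4)^2 ≡ 64^2 = 4096 ≡ 8 (mod 73)
9^15 = 9^8 · 9^4 · 9^2 · 9^1 ≡ 8 · 64 · 8 · 9 ≡ 72 (mod 73).

72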